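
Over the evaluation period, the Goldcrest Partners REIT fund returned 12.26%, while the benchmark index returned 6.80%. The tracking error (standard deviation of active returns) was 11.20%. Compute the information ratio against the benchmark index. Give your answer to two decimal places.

0.49

IR = (Rp − Rb) / TE = (12.26% − 6.80%) / 11.20% = 5.46% / 11.20% = 0.4875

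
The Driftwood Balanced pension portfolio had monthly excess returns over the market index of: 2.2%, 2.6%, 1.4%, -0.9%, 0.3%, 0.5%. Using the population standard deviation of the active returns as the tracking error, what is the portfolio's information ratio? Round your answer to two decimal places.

0.85

r̄ = (2.2 + 2.6 + 1.4 − 0.9 + 0.3 + 0.5) / 6 = 1.0167%
Σ(r − r̄)² = 8.5083; population σ = √(8.5083/6) = 1.1908%
IR = r̄ / tracking error = 1.0167 / 1.1908 = 0.8538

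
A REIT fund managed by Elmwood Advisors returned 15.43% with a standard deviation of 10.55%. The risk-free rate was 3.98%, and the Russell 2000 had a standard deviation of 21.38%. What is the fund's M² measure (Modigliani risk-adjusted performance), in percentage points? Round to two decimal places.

27.18

Sharpe = (Rp − Rf) / σp = (15.43% − 3.98%) / 10.55% = 1.0853
M² = Rf + Sharpe × σm = 3.98% + 1.0853 × 21.38% = 27.1837%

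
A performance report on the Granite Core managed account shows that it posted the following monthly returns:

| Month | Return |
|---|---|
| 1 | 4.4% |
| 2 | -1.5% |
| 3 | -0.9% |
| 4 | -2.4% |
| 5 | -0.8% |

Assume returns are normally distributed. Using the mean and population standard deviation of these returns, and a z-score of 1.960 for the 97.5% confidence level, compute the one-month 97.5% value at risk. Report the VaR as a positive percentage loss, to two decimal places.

4.92

Mean return r̄ = -1.20 / 5 = -0.2400%
Σ(r − r̄)² = (4.4 − (-0.2400))² + (-1.5 − (-0.2400))² + (-0.9 − (-0.2400))² + … = 28.5320
σ = √[28.5320 / 5] = 2.3888%
VaR = −(r̄ − z·σ) = −(-0.2400 − 1.960 × 2.3888) = −(-4.9220) = 4.9220%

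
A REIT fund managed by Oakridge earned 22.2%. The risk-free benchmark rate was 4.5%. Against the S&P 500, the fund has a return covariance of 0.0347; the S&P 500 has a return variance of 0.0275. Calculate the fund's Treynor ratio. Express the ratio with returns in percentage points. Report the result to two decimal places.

14.03

β = Cov / Var = 0.0347 / 0.0275 = 1.2618
Treynor = (Rp − Rf) / β = (22.2% − 4.5%) / 1.2618 = 17.70 / 1.2618 = 14.0276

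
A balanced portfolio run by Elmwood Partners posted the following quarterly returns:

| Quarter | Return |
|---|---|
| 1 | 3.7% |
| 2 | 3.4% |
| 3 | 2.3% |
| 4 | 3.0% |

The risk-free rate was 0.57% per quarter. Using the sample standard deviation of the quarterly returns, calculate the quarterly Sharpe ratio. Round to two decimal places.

4.18

r̄ = (3.7 + 3.4 + 2.3 + 3) / 4 = 3.1000%
Σ(r − r̄)² = 1.1000; sample σ = √(1.1000/3) = 0.6055%
Sharpe = (r̄ − rf) / σ = (3.1000 − 0.57) / 0.6055 = 2.5300 / 0.6055 = 4.1784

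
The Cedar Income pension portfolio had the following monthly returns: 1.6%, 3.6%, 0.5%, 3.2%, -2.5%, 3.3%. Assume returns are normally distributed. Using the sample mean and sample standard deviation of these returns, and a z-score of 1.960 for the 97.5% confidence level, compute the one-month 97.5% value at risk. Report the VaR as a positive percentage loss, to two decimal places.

2.98

r̄ = (1.6 + 3.6 + 0.5 + 3.2 − 2.5 + 3.3) / 6 = 9.70 / 6 = 1.6167%
Σ(r − r̄)² = (1.6 − 1.6167)² + (3.6 − 1.6167)² + (0.5 − 1.6167)² + … = 27.4683
sample σ = √(27.4683 / 5) = √5.4937 = 2.3439%
VaR = −(r̄ − z·σ) = −(1.6167 − 1.960 × 2.3439) = −(-2.9773) = 2.9773%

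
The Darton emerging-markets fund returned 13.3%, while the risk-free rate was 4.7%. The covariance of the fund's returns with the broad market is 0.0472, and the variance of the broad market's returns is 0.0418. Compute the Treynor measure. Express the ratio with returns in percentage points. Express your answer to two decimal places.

7.62

β = Cov / Var = 0.0472 / 0.0418 = 1.1292
Treynor = (Rp − Rf) / β = (13.3% − 4.7%) / 1.1292 = 8.60 / 1.1292 = 7.6160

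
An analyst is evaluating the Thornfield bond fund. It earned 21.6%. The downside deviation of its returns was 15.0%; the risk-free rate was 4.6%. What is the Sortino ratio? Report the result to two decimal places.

1.13

Sortino = (Rp − Rf) / σd = (21.6% − 4.6%) / 15.0% = 17.00% / 15.0% = 1.1333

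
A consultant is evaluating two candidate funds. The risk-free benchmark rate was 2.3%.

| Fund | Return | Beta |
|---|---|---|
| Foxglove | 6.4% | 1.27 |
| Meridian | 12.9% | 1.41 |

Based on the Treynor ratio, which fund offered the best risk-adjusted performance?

Meridian

Foxglove: Treynor = (6.4% − 2.3%) / 1.27 = 3.228
Meridian: Treynor = (12.9% − 2.3%) / 1.41 = 7.518
Highest: Meridian (7.518).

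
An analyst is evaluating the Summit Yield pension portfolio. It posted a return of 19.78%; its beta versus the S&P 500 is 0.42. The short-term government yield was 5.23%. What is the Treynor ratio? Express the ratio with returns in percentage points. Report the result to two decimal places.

34.64

Treynor = (Rp − Rf) / β = (19.78% − 5.23%) / 0.42 = 14.55 / 0.42 = 34.6429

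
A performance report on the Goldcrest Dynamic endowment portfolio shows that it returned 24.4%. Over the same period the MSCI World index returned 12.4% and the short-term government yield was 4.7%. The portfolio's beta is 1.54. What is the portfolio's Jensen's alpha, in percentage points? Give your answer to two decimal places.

CAPM expected return = Rf + β(Rm − Rf) = 4.7% + 1.54 × (12.4% − 4.7%) = 4.7 + 1.54 × 7.70 = 16.5580%
Jensen's α = Rp − E[R] = 24.4% − 16.5580% = 7.8420

7.84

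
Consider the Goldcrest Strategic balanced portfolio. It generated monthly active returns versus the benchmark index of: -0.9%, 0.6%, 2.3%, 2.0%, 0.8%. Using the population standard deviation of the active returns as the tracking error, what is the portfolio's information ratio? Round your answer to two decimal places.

0.84

r̄ = (-0.9 + 0.6 + 2.3 + 2 + 0.8) / 5 = 4.80 / 5 = 0.9600%
Σ(r − r̄)² = (-0.9 − 0.9600)² + (0.6 − 0.9600)² + (2.3 − 0.9600)² + … = 6.4920
population σ = √(6.4920 / 5) = √1.2984 = 1.1395%
IR = r̄ / tracking error = 0.9600 / 1.1395 = 0.8425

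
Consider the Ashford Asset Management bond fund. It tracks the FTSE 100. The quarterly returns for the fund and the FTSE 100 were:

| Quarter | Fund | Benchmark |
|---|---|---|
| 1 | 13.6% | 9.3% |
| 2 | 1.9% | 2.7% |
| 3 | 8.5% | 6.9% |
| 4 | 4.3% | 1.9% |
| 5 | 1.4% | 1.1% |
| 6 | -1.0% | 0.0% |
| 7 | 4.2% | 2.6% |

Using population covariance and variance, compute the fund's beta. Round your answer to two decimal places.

r̄p = 4.7000%,  r̄m = 3.5000%
Cov = Σ(rp − r̄p)(rm − r̄m) / 7 = 13.6771
Var(rm) = Σ(rm − r̄m)² / 7 = 9.6029
β = Cov / Var = 13.6771 / 9.6029 = 1.4243

1.42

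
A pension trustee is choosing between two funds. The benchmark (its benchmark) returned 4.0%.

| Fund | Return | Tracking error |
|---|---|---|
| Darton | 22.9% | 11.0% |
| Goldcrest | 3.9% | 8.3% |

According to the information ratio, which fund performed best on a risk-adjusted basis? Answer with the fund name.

Darton

Darton: IR = (22.9% − 4.0%) / 11.0% = 1.718
Goldcrest: IR = (3.9% − 4.0%) / 8.3% = -0.012
Highest: Darton (1.718).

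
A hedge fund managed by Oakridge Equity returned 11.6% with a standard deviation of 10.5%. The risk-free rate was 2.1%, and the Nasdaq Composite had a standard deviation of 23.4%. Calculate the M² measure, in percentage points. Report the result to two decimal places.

Sharpe = (Rp − Rf) / σp = (11.6% − 2.1%) / 10.5% = 0.9048
M² = Rf + Sharpe × σm = 2.1% + 0.9048 × 23.4% = 23.2723%

23.27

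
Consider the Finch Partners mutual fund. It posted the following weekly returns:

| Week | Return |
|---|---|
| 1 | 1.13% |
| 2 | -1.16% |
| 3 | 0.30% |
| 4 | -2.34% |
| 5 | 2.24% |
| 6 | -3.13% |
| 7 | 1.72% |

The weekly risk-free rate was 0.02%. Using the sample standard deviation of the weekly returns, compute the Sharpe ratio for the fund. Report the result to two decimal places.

r̄ = (1.13 − 1.16 + 0.3 − 2.34 + 2.24 − 3.13 + 1.72) / 7 = -0.1771%
Σ(r − r̄)² = 25.7413; sample σ = √(25.7413/6) = 2.0713%
Sharpe = (r̄ − rf) / σ = (-0.1771 − 0.02) / 2.0713 = -0.1971 / 2.0713 = -0.0952

-0.10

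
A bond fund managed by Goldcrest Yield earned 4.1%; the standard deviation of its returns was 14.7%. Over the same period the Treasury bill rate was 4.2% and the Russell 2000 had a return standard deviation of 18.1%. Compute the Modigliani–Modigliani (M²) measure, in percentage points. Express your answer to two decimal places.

Sharpe = (Rp − Rf) / σp = (4.1% − 4.2%) / 14.7% = -0.0068
M² = Rf + Sharpe × σm = 4.2% + -0.0068 × 18.1% = 4.0769%

4.08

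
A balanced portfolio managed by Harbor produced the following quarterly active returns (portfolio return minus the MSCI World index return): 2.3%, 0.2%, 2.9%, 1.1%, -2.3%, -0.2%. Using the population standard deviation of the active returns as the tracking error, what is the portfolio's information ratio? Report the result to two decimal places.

r̄ = (2.3 + 0.2 + 2.9 + 1.1 − 2.3 − 0.2) / 6 = 0.6667%
Σ(r − r̄)² = 17.6133; population σ = √(17.6133/6) = 1.7133%
IR = r̄ / tracking error = 0.6667 / 1.7133 = 0.3891

0.39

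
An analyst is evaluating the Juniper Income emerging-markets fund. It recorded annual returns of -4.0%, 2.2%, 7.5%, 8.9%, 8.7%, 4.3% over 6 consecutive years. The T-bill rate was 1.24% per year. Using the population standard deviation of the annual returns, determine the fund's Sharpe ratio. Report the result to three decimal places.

0.741

Mean return r̄ = 27.60 / 6 = 4.6000%
Population std dev = √[123.5200 / 6] = 4.5373%
Sharpe = (r̄ − rf) / σ = (4.6000 − 1.24) / 4.5373 = 3.3600 / 4.5373 = 0.7405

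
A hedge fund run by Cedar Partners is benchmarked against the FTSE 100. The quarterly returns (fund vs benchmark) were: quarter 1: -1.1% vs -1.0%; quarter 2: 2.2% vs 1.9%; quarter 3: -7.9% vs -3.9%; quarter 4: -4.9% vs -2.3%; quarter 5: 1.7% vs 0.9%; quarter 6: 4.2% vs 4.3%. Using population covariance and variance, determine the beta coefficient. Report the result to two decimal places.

1.51

r̄p = -0.9667%,  r̄m = -0.0167%
Cov = Σ(rp − r̄p)(rm − r̄m) / 6 = 11.1422
Var(rm) = Σ(rm − r̄m)² / 6 = 7.4014
β = Cov / Var = 11.1422 / 7.4014 = 1.5054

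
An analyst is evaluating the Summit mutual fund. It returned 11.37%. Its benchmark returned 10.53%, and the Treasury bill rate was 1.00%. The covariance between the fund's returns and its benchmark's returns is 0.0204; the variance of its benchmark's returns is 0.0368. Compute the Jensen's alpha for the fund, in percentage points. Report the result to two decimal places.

β = Cov / Var = 0.0204 / 0.0368 = 0.5543
E[R] = Rf + β(Rm − Rf) = 1.00% + 0.5543 × (10.53% − 1.00%) = 6.2825%
α = Rp − E[R] = 11.37% − 6.2825% = 5.0875

5.09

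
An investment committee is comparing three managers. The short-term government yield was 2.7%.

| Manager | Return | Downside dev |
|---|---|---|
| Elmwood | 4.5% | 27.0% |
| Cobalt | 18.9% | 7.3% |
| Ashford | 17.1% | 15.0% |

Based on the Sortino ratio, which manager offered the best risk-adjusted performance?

Elmwood: Sortino ratio = (4.5% − 2.7%) / 27.0% = 0.067
Cobalt: Sortino ratio = (18.9% − 2.7%) / 7.3% = 2.219
Ashford: Sortino ratio = (17.1% − 2.7%) / 15.0% = 0.960
Highest: Cobalt (2.219).

Cobalt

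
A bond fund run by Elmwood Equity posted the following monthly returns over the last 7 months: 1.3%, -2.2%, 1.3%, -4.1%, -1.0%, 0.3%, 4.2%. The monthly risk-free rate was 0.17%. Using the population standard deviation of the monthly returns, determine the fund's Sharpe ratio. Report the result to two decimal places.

r̄ = (1.3 − 2.2 + 1.3 − 4.1 − 1 + 0.3 + 4.2) / 7 = -0.0286%
Population std dev = √[43.7543 / 7] = 2.5001%
Sharpe = (r̄ − rf) / σ = (-0.0286 − 0.17) / 2.5001 = -0.1986 / 2.5001 = -0.0794

-0.08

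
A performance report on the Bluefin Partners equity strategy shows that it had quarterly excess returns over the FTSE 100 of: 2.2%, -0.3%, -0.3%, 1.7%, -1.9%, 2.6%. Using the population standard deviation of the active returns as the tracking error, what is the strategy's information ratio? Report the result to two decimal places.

0.41

Mean return r̄ = 4.00 / 6 = 0.6667%
Σ(r − r̄)² = 15.6133; population σ = √(15.6133/6) = 1.6131%
IR = r̄ / tracking error = 0.6667 / 1.6131 = 0.4133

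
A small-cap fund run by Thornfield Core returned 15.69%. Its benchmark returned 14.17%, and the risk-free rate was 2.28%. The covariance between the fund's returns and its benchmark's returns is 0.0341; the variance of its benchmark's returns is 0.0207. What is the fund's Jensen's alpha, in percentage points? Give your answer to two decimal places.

β = Cov / Var = 0.0341 / 0.0207 = 1.6473
E[R] = Rf + β(Rm − Rf) = 2.28% + 1.6473 × (14.17% − 2.28%) = 21.8664%
α = Rp − E[R] = 15.69% − 21.8664% = -6.1764

-6.18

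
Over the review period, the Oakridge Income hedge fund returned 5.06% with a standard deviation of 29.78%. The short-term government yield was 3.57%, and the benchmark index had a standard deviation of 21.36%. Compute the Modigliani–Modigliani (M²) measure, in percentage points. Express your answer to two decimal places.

4.64

Sharpe = (Rp − Rf) / σp = (5.06% − 3.57%) / 29.78% = 0.0500
M² = Rf + Sharpe × σm = 3.57% + 0.0500 × 21.36% = 4.6380%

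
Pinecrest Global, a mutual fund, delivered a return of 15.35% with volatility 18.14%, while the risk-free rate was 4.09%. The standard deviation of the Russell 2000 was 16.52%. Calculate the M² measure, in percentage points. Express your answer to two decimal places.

Sharpe = (Rp − Rf) / σp = (15.35% − 4.09%) / 18.14% = 0.6207
M² = Rf + Sharpe × σm = 4.09% + 0.6207 × 16.52% = 14.3440%

14.34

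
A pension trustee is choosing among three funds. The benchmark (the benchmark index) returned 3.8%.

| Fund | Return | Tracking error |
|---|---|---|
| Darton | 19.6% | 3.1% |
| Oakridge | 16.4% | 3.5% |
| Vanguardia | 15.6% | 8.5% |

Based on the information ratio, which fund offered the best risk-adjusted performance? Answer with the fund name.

Darton

Darton: IR = (19.6% − 3.8%) / 3.1% = 5.097
Oakridge: IR = (16.4% − 3.8%) / 3.5% = 3.600
Vanguardia: IR = (15.6% − 3.8%) / 8.5% = 1.388
Highest: Darton (5.097).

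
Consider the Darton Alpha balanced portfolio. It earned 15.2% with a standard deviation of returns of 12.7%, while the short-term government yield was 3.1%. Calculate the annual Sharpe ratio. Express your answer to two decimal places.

Sharpe = (Rp − Rf) / σp = (15.2% − 3.1%) / 12.7% = 12.10% / 12.7% = 0.9528

0.95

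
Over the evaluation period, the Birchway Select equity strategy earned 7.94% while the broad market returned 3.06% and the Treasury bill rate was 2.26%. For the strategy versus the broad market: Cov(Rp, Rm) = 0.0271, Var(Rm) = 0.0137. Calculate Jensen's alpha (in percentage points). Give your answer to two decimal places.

4.10

β = Cov / Var = 0.0271 / 0.0137 = 1.9781
E[R] = Rf + β(Rm − Rf) = 2.26% + 1.9781 × (3.06% − 2.26%) = 3.8425%
α = Rp − E[R] = 7.94% − 3.8425% = 4.0975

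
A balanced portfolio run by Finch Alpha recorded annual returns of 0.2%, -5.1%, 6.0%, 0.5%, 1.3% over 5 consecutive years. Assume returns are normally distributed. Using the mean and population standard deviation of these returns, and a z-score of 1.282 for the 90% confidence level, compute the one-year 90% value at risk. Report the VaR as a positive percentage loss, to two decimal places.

3.95

μ = (0.2 − 5.1 + 6 + 0.5 + 1.3) / 5 = 0.5800%
Σ(r − μ)² = (0.2 − 0.5800)² + (-5.1 − 0.5800)² + … = 62.3080
σ = √[62.3080 / 5] = 3.5301%
VaR = −(μ − z·σ) = −(0.5800 − 1.282 × 3.5301) = −(-3.9456) = 3.9456%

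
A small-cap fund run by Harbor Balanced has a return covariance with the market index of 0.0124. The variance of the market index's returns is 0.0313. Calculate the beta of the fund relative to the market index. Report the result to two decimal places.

β = Cov(Rp, Rm) / Var(Rm) = 0.0124 / 0.0313 = 0.3962

0.40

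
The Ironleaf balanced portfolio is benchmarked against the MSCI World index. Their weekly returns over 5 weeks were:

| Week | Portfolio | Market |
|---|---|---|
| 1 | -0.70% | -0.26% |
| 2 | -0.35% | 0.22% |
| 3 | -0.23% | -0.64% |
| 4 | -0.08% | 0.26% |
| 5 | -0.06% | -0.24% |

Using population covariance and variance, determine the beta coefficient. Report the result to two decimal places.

r̄p = -0.2840%,  r̄m = -0.1320%
Cov = Σ(rp − r̄p)(rm − r̄m) / 5 = 0.0117
Var(rm) = Σ(rm − r̄m)² / 5 = 0.1127
β = Cov / Var = 0.0117 / 0.1127 = 0.1038

0.10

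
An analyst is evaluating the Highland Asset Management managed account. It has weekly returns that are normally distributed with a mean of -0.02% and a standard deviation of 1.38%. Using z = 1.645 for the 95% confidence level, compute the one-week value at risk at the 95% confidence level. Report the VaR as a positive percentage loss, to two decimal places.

VaR (as % loss) = −(μ − z·σ) = −(-0.02% − 1.645 × 1.38%) = −(-2.2901%) = 2.2901%

2.29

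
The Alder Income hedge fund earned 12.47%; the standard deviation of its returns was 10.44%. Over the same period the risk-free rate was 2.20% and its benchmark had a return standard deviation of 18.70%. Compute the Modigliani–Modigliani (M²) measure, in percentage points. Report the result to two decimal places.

Sharpe = (Rp − Rf) / σp = (12.47% − 2.20%) / 10.44% = 0.9837
M² = Rf + Sharpe × σm = 2.20% + 0.9837 × 18.70% = 20.5952%

20.60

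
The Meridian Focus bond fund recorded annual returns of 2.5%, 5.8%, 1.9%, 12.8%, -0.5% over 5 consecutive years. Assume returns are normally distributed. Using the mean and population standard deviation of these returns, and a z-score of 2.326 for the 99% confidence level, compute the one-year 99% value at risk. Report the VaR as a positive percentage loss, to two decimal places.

6.23

Mean return r̄ = 22.50 / 5 = 4.5000%
Σ(r − r̄)² = (2.5 − 4.5000)² + (5.8 − 4.5000)² + … = 106.3400
population σ = √(106.3400 / 5) = √21.2680 = 4.6117%
VaR = −(r̄ − z·σ) = −(4.5000 − 2.326 × 4.6117) = −(-6.2268) = 6.2268%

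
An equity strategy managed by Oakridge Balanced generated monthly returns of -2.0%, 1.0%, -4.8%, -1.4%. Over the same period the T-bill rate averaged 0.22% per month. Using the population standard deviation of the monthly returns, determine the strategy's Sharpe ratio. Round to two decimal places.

Mean return r̄ = -7.20 / 4 = -1.8000%
Population std dev = √[17.0400 / 4] = 2.0640%
Sharpe = (r̄ − rf) / σ = (-1.8000 − 0.22) / 2.0640 = -2.0200 / 2.0640 = -0.9787

-0.98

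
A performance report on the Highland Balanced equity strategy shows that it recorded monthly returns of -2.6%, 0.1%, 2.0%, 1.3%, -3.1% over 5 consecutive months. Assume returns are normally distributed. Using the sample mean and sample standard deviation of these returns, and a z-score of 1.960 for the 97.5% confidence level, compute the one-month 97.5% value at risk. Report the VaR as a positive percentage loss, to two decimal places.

4.95

μ = (-2.6 + 0.1 + 2 + 1.3 − 3.1) / 5 = -2.30 / 5 = -0.4600%
Σ(r − μ)² = (-2.6 − (-0.4600))² + (0.1 − (-0.4600))² + (2 − (-0.4600))² + … = 21.0120
σ = √[21.0120 / 4] = 2.2919%
VaR = −(μ − z·σ) = −(-0.4600 − 1.960 × 2.2919) = −(-4.9521) = 4.9521%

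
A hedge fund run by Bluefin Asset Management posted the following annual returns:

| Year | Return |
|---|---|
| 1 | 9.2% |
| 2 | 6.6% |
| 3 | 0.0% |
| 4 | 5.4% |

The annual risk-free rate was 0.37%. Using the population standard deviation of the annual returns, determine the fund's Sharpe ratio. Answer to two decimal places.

μ = (9.2 + 6.6 + 0 + 5.4) / 4 = 21.20 / 4 = 5.3000%
Population std dev = √[45.0000 / 4] = 3.3541%
Sharpe = (μ − rf) / σ = (5.3000 − 0.37) / 3.3541 = 4.9300 / 3.3541 = 1.4698

1.47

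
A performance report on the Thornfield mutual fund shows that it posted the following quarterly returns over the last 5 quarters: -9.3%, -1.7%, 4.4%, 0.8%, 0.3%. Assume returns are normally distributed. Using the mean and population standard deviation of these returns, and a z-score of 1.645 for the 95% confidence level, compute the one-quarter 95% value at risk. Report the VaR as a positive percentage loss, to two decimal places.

μ = (-9.3 − 1.7 + 4.4 + 0.8 + 0.3) / 5 = -1.1000%
Σ(r − μ)² = (-9.3 − (-1.1000))² + (-1.7 − (-1.1000))² + (4.4 − (-1.1000))² + … = 103.4200
population σ = √(103.4200 / 5) = √20.6840 = 4.5480%
VaR = −(μ − z·σ) = −(-1.1000 − 1.645 × 4.5480) = −(-8.5815) = 8.5815%

8.58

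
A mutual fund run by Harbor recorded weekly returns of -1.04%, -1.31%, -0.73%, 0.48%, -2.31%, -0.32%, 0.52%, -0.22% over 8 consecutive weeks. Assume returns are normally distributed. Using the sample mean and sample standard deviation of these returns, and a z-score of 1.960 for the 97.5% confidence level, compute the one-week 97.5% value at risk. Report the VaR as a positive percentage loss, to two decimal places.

2.47

r̄ = (-1.04 − 1.31 − 0.73 + 0.48 − 2.31 − 0.32 + 0.52 − 0.22) / 8 = -4.930 / 8 = -0.6163%
Sample σ = √[Σ(r − r̄)² / 7] = √[6.2802 / 7] = √0.8972 = 0.9472%
VaR = −(r̄ − z·σ) = −(-0.6163 − 1.960 × 0.9472) = −(-2.4728) = 2.4728%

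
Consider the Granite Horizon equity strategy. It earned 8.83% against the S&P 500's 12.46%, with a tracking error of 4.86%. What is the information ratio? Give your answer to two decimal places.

-0.75

IR = (Rp − Rb) / TE = (8.83% − 12.46%) / 4.86% = -3.63% / 4.86% = -0.7469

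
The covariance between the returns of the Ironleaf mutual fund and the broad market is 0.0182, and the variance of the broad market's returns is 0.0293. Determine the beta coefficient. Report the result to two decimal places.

0.62

β = Cov(Rp, Rm) / Var(Rm) = 0.0182 / 0.0293 = 0.6212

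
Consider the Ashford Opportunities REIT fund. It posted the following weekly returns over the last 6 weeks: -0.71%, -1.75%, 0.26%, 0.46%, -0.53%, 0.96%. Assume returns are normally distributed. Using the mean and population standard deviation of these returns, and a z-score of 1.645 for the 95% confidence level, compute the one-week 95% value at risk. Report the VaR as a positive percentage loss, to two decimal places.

1.68

r̄ = (-0.71 − 1.75 + 0.26 + 0.46 − 0.53 + 0.96) / 6 = -1.310 / 6 = -0.2183%
Population std dev = √[4.7623 / 6] = 0.8909%
VaR = −(r̄ − z·σ) = −(-0.2183 − 1.645 × 0.8909) = −(-1.6838) = 1.6838%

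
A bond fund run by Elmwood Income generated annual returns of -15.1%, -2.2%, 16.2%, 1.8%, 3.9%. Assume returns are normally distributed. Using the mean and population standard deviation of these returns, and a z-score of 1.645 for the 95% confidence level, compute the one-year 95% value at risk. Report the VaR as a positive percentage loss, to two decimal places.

r̄ = (-15.1 − 2.2 + 16.2 + 1.8 + 3.9) / 5 = 0.9200%
Population std dev = √[509.5080 / 5] = 10.0946%
VaR = −(r̄ − z·σ) = −(0.9200 − 1.645 × 10.0946) = −(-15.6856) = 15.6856%

15.69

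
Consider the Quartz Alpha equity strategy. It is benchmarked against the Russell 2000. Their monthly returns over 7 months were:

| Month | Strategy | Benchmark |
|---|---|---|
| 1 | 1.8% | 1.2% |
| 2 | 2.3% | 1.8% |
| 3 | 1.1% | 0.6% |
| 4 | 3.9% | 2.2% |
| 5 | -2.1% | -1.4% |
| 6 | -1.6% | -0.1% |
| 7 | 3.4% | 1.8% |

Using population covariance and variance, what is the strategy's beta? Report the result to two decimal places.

r̄p = 1.2571%,  r̄m = 0.8714%
Cov = Σ(rp − r̄p)(rm − r̄m) / 7 = 2.4416
Var(rm) = Σ(rm − r̄m)² / 7 = 1.3963
β = Cov / Var = 2.4416 / 1.3963 = 1.7486

1.75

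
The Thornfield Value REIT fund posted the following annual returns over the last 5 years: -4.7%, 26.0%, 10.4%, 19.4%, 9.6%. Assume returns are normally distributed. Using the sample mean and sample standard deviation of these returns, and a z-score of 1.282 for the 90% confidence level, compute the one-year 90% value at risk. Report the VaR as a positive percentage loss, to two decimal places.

Mean return r̄ = 60.70 / 5 = 12.1400%
Σ(r − r̄)² = (-4.7 − 12.1400)² + (26 − 12.1400)² + (10.4 − 12.1400)² + … = 537.8720
σ = √[537.8720 / 4] = 11.5960%
VaR = −(r̄ − z·σ) = −(12.1400 − 1.282 × 11.5960) = −(-2.7261) = 2.7261%

2.73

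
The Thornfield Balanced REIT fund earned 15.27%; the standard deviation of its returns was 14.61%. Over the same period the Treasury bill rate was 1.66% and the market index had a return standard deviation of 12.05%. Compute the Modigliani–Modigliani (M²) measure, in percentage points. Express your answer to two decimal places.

Sharpe = (Rp − Rf) / σp = (15.27% − 1.66%) / 14.61% = 0.9316
M² = Rf + Sharpe × σm = 1.66% + 0.9316 × 12.05% = 12.8858%

12.89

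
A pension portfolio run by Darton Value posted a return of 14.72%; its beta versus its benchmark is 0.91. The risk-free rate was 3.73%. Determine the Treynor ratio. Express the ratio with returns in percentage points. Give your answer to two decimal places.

Treynor = (Rp − Rf) / β = (14.72% − 3.73%) / 0.91 = 10.99 / 0.91 = 12.0769

12.08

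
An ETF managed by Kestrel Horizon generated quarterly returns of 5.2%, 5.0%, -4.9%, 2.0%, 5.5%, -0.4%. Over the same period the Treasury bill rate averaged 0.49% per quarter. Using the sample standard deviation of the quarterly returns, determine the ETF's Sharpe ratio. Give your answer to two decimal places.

0.38

r̄ = (5.2 + 5 − 4.9 + 2 + 5.5 − 0.4) / 6 = 2.0667%
Σ(r − r̄)² = (5.2 − 2.0667)² + (5 − 2.0667)² + … = 84.8333
σ = √[84.8333 / 5] = 4.1191%
Sharpe = (r̄ − rf) / σ = (2.0667 − 0.49) / 4.1191 = 1.5767 / 4.1191 = 0.3828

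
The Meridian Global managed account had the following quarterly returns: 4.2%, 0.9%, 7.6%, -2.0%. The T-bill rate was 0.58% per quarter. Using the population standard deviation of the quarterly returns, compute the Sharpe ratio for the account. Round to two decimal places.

r̄ = (4.2 + 0.9 + 7.6 − 2) / 4 = 10.70 / 4 = 2.6750%
Σ(r − r̄)² = 51.5875; population σ = √(51.5875/4) = 3.5912%
Sharpe = (r̄ − rf) / σ = (2.6750 − 0.58) / 3.5912 = 2.0950 / 3.5912 = 0.5834

0.58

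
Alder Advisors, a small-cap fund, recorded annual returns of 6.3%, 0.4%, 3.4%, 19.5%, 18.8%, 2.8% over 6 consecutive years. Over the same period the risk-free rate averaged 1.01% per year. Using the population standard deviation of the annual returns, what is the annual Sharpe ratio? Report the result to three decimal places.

r̄ = (6.3 + 0.4 + 3.4 + 19.5 + 18.8 + 2.8) / 6 = 8.5333%
Σ(r − r̄)² = 356.0333; population σ = √(356.0333/6) = 7.7032%
Sharpe = (r̄ − rf) / σ = (8.5333 − 1.01) / 7.7032 = 7.5233 / 7.7032 = 0.9766

0.977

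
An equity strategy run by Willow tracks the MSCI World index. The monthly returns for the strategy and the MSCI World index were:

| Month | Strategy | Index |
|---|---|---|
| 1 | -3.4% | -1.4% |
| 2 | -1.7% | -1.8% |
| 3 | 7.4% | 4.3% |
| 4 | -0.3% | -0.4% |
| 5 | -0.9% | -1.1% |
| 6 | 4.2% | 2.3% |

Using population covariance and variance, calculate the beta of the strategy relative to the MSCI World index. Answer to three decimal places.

1.638

r̄p = 0.8833%,  r̄m = 0.3167%
Cov = Σ(rp − r̄p)(rm − r̄m) / 6 = 8.1219
Var(rm) = Σ(rm − r̄m)² / 6 = 4.9581
β = Cov / Var = 8.1219 / 4.9581 = 1.6381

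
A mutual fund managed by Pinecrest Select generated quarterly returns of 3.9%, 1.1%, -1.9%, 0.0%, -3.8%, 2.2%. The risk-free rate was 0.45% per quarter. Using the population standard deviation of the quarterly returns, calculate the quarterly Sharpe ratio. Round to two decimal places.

μ = (3.9 + 1.1 − 1.9 + 0 − 3.8 + 2.2) / 6 = 1.50 / 6 = 0.2500%
Population std dev = √[38.9350 / 6] = 2.5474%
Sharpe = (μ − rf) / σ = (0.2500 − 0.45) / 2.5474 = -0.2000 / 2.5474 = -0.0785

-0.08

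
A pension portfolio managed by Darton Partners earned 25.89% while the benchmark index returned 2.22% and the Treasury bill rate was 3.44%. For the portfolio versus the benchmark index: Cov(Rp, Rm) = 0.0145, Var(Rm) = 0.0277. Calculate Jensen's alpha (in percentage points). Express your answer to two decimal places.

β = Cov / Var = 0.0145 / 0.0277 = 0.5235
E[R] = Rf + β(Rm − Rf) = 3.44% + 0.5235 × (2.22% − 3.44%) = 2.8013%
α = Rp − E[R] = 25.89% − 2.8013% = 23.0887

23.09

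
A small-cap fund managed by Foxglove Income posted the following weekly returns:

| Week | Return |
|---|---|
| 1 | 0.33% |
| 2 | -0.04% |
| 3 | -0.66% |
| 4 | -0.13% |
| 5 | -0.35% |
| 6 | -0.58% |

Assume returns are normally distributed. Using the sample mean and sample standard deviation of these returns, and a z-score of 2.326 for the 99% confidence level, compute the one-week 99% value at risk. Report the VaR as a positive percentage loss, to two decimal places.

μ = (0.33 − 0.04 − 0.66 − 0.13 − 0.35 − 0.58) / 6 = -0.2383%
Sample std dev = √[0.6811 / 5] = 0.3691%
VaR = −(μ − z·σ) = −(-0.2383 − 2.326 × 0.3691) = −(-1.0968) = 1.0968%

1.10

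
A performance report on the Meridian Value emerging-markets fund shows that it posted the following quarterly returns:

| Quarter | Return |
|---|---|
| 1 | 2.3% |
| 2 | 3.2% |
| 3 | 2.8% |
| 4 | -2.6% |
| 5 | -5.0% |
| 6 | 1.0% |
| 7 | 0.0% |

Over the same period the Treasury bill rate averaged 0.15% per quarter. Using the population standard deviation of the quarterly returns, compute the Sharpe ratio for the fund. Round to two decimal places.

0.03

Mean return r̄ = 1.70 / 7 = 0.2429%
Population σ = √[Σ(r − r̄)² / 7] = √[55.7171 / 7] = √7.9596 = 2.8213%
Sharpe = (r̄ − rf) / σ = (0.2429 − 0.15) / 2.8213 = 0.0929 / 2.8213 = 0.0329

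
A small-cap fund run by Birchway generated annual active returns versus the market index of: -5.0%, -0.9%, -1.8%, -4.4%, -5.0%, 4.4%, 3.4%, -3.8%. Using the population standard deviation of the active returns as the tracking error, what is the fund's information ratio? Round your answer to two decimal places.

r̄ = (-5 − 0.9 − 1.8 − 4.4 − 5 + 4.4 + 3.4 − 3.8) / 8 = -13.10 / 8 = -1.6375%
Σ(r − r̄)² = (-5 − (-1.6375))² + (-0.9 − (-1.6375))² + (-1.8 − (-1.6375))² + … = 97.3188
σ = √[97.3188 / 8] = 3.4878%
IR = r̄ / tracking error = -1.6375 / 3.4878 = -0.4695

-0.47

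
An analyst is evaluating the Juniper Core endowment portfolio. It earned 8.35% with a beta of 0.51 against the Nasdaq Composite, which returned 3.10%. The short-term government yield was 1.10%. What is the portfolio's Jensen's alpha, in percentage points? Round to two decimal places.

6.23

CAPM expected return = Rf + β(Rm − Rf) = 1.10% + 0.51 × (3.10% − 1.10%) = 1.1 + 0.51 × 2.00 = 2.1200%
Jensen's α = Rp − E[R] = 8.35% − 2.1200% = 6.2300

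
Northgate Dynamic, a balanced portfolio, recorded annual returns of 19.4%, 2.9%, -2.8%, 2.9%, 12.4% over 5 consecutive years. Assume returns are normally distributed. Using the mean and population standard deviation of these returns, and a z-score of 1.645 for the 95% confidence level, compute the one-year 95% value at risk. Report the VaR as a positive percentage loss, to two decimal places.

r̄ = (19.4 + 2.9 − 2.8 + 2.9 + 12.4) / 5 = 34.80 / 5 = 6.9600%
Population σ = √[Σ(r − r̄)² / 5] = √[312.5720 / 5] = √62.5144 = 7.9066%
VaR = −(r̄ − z·σ) = −(6.9600 − 1.645 × 7.9066) = −(-6.0464) = 6.0464%

6.05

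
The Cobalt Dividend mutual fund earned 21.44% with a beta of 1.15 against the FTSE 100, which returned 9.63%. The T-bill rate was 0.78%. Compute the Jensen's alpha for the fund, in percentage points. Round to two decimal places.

CAPM expected return = Rf + β(Rm − Rf) = 0.78% + 1.15 × (9.63% − 0.78%) = 0.78 + 1.15 × 8.85 = 10.9575%
Jensen's α = Rp − E[R] = 21.44% − 10.9575% = 10.4825

10.48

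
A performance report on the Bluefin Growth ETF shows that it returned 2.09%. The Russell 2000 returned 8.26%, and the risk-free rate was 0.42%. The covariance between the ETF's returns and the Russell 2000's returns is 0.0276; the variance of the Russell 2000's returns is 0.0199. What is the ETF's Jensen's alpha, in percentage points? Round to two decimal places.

-9.20

β = Cov / Var = 0.0276 / 0.0199 = 1.3869
E[R] = Rf + β(Rm − Rf) = 0.42% + 1.3869 × (8.26% − 0.42%) = 11.2933%
α = Rp − E[R] = 2.09% − 11.2933% = -9.2033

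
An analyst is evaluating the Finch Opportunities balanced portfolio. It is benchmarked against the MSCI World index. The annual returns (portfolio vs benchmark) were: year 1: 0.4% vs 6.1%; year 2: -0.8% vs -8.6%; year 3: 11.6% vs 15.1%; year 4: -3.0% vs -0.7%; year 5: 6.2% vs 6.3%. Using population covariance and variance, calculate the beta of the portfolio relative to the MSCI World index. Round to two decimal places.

0.55

r̄p = 2.8800%,  r̄m = 3.6400%
Cov = Σ(rp − r̄p)(rm − r̄m) / 5 = 34.6448
Var(rm) = Σ(rm − r̄m)² / 5 = 62.6224
β = Cov / Var = 34.6448 / 62.6224 = 0.5532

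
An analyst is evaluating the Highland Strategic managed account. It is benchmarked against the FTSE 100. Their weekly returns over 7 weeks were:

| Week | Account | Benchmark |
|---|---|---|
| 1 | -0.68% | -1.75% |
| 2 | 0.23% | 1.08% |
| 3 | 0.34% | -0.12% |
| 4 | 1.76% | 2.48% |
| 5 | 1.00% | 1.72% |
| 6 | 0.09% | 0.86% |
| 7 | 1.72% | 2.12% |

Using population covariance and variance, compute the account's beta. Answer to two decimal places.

0.56

r̄p = 0.6371%,  r̄m = 0.9129%
Cov = Σ(rp − r̄p)(rm − r̄m) / 7 = 1.0193
Var(rm) = Σ(rm − r̄m)² / 7 = 1.8218
β = Cov / Var = 1.0193 / 1.8218 = 0.5595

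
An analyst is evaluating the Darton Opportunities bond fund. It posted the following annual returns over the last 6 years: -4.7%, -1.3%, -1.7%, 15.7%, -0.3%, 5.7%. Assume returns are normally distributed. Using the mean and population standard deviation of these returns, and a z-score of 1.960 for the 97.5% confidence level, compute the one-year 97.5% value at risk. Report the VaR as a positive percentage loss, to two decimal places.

Mean return μ = 13.40 / 6 = 2.2333%
Population σ = √[Σ(r − μ)² / 6] = √[275.8133 / 6] = √45.9689 = 6.7800%
VaR = −(μ − z·σ) = −(2.2333 − 1.960 × 6.7800) = −(-11.0555) = 11.0555%

11.06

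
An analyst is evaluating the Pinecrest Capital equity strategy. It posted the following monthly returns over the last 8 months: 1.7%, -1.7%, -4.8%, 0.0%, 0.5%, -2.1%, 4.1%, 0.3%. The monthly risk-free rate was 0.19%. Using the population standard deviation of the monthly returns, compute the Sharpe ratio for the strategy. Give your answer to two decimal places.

-0.18

Mean return μ = -2.00 / 8 = -0.2500%
Population std dev = √[49.8800 / 8] = 2.4970%
Sharpe = (μ − rf) / σ = (-0.2500 − 0.19) / 2.4970 = -0.4400 / 2.4970 = -0.1762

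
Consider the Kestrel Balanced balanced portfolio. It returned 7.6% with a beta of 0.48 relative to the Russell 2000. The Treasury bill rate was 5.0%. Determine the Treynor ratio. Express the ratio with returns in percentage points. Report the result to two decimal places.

Treynor = (Rp − Rf) / β = (7.6% − 5.0%) / 0.48 = 2.60 / 0.48 = 5.4167

5.42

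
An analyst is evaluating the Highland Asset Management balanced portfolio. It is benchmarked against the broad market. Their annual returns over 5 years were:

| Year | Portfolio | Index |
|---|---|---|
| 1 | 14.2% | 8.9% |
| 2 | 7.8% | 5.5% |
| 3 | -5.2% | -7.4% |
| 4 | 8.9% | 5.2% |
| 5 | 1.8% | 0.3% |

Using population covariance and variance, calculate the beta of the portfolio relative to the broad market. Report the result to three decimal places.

r̄p = 5.5000%,  r̄m = 2.5000%
Cov = Σ(rp − r̄p)(rm − r̄m) / 5 = 37.1660
Var(rm) = Σ(rm − r̄m)² / 5 = 32.0200
β = Cov / Var = 37.1660 / 32.0200 = 1.1607

1.161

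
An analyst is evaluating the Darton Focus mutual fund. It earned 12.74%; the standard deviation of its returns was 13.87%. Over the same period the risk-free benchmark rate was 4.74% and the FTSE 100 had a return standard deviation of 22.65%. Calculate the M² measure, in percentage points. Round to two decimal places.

17.80

Sharpe = (Rp − Rf) / σp = (12.74% − 4.74%) / 13.87% = 0.5768
M² = Rf + Sharpe × σm = 4.74% + 0.5768 × 22.65% = 17.8045%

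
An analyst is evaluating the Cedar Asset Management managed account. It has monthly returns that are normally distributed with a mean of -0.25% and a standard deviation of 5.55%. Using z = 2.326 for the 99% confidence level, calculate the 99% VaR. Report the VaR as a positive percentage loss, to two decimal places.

VaR (as % loss) = −(μ − z·σ) = −(-0.25% − 2.326 × 5.55%) = −(-13.1593%) = 13.1593%

13.16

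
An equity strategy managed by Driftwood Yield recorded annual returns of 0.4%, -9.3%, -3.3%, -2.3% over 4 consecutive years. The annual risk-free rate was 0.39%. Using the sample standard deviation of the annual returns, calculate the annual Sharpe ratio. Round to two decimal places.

-0.98

r̄ = (0.4 − 9.3 − 3.3 − 2.3) / 4 = -3.6250%
Σ(r − r̄)² = 50.2675; sample σ = √(50.2675/3) = 4.0934%
Sharpe = (r̄ − rf) / σ = (-3.6250 − 0.39) / 4.0934 = -4.0150 / 4.0934 = -0.9808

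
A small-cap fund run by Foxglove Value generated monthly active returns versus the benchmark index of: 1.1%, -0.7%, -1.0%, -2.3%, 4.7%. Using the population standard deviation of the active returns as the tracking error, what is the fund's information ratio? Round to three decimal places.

Mean return μ = 1.80 / 5 = 0.3600%
Population σ = √[Σ(r − μ)² / 5] = √[29.4320 / 5] = √5.8864 = 2.4262%
IR = μ / tracking error = 0.3600 / 2.4262 = 0.1484

0.148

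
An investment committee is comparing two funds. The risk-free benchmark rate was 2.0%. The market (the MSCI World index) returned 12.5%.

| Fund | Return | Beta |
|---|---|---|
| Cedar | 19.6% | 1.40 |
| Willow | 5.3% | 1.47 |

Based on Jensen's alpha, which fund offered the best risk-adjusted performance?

Cedar

Cedar: α = 19.6% − [2.0% + 1.40 × (12.5% − 2.0%)] = 2.900
Willow: α = 5.3% − [2.0% + 1.47 × (12.5% − 2.0%)] = -12.135
Highest: Cedar (2.900).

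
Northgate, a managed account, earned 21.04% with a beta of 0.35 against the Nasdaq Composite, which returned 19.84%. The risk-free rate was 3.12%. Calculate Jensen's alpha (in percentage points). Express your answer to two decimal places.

CAPM expected return = Rf + β(Rm − Rf) = 3.12% + 0.35 × (19.84% − 3.12%) = 3.12 + 0.35 × 16.72 = 8.9720%
Jensen's α = Rp − E[R] = 21.04% − 8.9720% = 12.0680

12.07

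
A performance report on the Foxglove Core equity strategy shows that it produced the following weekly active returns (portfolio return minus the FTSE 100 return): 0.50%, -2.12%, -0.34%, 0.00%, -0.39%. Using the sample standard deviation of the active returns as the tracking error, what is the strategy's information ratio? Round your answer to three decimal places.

Mean return r̄ = -2.350 / 5 = -0.4700%
Sample std dev = √[3.9076 / 4] = 0.9884%
IR = r̄ / tracking error = -0.4700 / 0.9884 = -0.4755

-0.476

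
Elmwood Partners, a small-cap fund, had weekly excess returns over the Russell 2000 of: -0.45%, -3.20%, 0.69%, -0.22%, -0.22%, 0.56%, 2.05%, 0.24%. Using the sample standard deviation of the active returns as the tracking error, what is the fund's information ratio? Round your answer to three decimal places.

r̄ = (-0.45 − 3.2 + 0.69 − 0.22 − 0.22 + 0.56 + 2.05 + 0.24) / 8 = -0.0688%
Σ(r − r̄)² = 15.5513; sample σ = √(15.5513/7) = 1.4905%
IR = r̄ / tracking error = -0.0688 / 1.4905 = -0.0462

-0.046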